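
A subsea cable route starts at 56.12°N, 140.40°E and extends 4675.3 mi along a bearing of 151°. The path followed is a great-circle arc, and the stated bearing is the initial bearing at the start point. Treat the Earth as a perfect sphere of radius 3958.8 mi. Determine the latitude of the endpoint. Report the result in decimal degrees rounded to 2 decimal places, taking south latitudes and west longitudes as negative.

latitude -7.79°

Angular distance δ = d/R = 4675.3 / 3958.8 = 1.180989 rad.
With φ₁ = 56.12° = 0.979479 rad and θ = 151° = 2.635447 rad:
sin φ₂ = sin φ₁ cos δ + cos φ₁ sin δ cos θ = (0.830207)(0.380010) + (0.557455)(0.924982)(-0.874620) = -0.135499
φ₂ = asin(-0.135499) = -0.135917 rad = -7.79°.
For the longitude increment, Δλ = atan2( sin θ sin δ cos φ₁, cos δ − sin φ₁ sin φ₂ ) = atan2(0.249985, 0.492502) = 26.91°.
λ₂ = 140.40° + 26.91° = 167.31°.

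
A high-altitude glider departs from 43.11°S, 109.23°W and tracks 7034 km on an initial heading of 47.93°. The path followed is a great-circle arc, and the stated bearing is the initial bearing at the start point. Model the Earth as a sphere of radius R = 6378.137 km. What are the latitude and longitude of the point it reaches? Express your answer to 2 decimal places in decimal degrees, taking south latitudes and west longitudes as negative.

δ = 7034/6378.137 = 1.102830 rad (63.1875°).
With φ₁ = -43.11° = -0.752411 rad and θ = 47.93° = 0.836536 rad:
sin φ₂ = sin φ₁ cos δ + cos φ₁ sin δ cos θ = (-0.683401)(0.451072) + (0.730043)(0.892487)(0.670038) = 0.128303
φ₂ = asin(0.128303) = 0.128657 rad = 7.37°.
For the longitude increment, Δλ = atan2( sin θ sin δ cos φ₁, cos δ − sin φ₁ sin φ₂ ) = atan2(0.483666, 0.538755) = 41.92°.
λ₂ = λ₁ + Δλ = -67.31°.

latitude 7.37°, longitude -67.31°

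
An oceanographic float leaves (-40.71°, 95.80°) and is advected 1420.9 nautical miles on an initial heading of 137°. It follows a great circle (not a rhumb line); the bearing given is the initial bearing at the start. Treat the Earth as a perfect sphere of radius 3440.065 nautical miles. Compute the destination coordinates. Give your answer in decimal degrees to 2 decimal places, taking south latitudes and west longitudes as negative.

Central angle δ = d/R = 0.413045 rad.
Start latitude φ₁ = -0.710524 rad; initial bearing θ = 2.391101 rad.
sin φ₂ = sin φ₁ cos δ + cos φ₁ sin δ cos θ = (-0.652231)(0.915903) + (0.758021)(0.401400)(-0.731354) = -0.819908
φ₂ = asin(-0.819908) = -0.961251 rad = -55.08°.
Δλ = atan2( sin θ sin δ cos φ₁ , cos δ − sin φ₁ sin φ₂ ) = atan2(0.207511, 0.381134) = 0.498578 rad = 28.57°.
λ₂ = λ₁ + Δλ = 124.37°.

latitude -55.08°, longitude 124.37°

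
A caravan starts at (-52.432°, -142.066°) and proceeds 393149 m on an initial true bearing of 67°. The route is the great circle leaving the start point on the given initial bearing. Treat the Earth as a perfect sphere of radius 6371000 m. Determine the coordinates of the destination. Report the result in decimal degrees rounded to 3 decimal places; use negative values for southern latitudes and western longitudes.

latitude -50.935°, longitude -136.898°

δ = 393149/6371000 = 0.061709 rad (3.5357°).
With φ₁ = -52.432° = -0.915111 rad and θ = 67° = 1.169371 rad:
Destination latitude: φ₂ = arcsin( sin φ₁ cos δ + cos φ₁ sin δ cos θ ) = arcsin(-0.776430) = -50.935°.
For the longitude increment, Δλ = atan2( sin θ sin δ cos φ₁, cos δ − sin φ₁ sin φ₂ ) = atan2(0.034611, 0.382675) = 5.168°.
Hence λ₂ = -142.066° + 5.168° = -136.898°.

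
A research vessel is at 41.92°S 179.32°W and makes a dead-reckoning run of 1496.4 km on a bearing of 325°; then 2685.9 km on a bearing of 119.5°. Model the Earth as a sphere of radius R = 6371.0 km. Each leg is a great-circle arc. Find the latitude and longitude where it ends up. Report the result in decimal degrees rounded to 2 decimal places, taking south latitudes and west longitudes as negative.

latitude -39.57°, longitude -160.72°

Apply the spherical direct solution leg by leg, carrying full precision between legs.
Leg 1: from (-41.92°, -179.32°), δ = 1496.4/6371 = 0.234877 rad, θ = 325° → φ = -30.52°, λ = 171.77°.
Leg 2: from (-30.52°, 171.77°), δ = 2685.9/6371 = 0.421582 rad, θ = 119.5° → φ = -39.57°, λ = -160.72°.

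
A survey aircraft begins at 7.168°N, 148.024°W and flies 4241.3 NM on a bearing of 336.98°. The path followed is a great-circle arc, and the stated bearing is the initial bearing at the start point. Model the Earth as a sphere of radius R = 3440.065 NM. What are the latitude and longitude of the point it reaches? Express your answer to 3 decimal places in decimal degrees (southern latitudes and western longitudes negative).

δ = 4241.3/3440.065 = 1.232913 rad (70.6407°).
With φ₁ = 7.168° = 0.125105 rad and θ = 336.98° = 5.881411 rad:
Applying the spherical law of cosines for sides, sin φ₂ = sin φ₁ cos δ + cos φ₁ sin δ cos θ = 0.902906, so φ₂ = 64.543°.
Then Δλ = atan2(-0.366058, 0.218827) = -1.032001 rad, from sin θ sin δ cos φ₁ over cos δ − sin φ₁ sin φ₂.
λ₂ = -148.024° + -59.129° = -207.153°, normalized to (−180°, 180°] → 152.847°.

latitude 64.543°, longitude 152.847°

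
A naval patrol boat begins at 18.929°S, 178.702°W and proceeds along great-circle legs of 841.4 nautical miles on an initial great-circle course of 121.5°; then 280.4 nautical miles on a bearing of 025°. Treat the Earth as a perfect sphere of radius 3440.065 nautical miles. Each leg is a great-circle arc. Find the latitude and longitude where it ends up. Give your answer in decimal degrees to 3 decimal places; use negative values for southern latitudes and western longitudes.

Apply the spherical direct solution leg by leg, carrying full precision between legs.
Leg 1: from (-18.929°, -178.702°), δ = 841.4/3440.065 = 0.244588 rad, θ = 121.5° → φ = -25.749°, λ = -165.450°.
Leg 2: from (-25.749°, -165.450°), δ = 280.4/3440.065 = 0.081510 rad, θ = 25° → φ = -21.501°, λ = -163.331°.

latitude -21.501°, longitude -163.331°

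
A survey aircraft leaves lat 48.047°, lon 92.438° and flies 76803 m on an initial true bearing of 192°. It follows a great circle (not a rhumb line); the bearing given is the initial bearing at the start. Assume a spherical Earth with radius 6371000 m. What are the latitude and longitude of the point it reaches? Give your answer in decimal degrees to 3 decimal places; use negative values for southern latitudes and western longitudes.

Angular distance δ = d/R = 76803 / 6371000 = 0.012055 rad.
With φ₁ = 48.047° = 0.838578 rad and θ = 192° = 3.351032 rad:
Destination latitude: φ₂ = arcsin( sin φ₁ cos δ + cos φ₁ sin δ cos θ ) = arcsin(0.735757) = 47.371°.
For the longitude increment, Δλ = atan2( sin θ sin δ cos φ₁, cos δ − sin φ₁ sin φ₂ ) = atan2(-0.001676, 0.452750) = -0.212°.
λ₂ = λ₁ + Δλ = 92.226°.

latitude 47.371°, longitude 92.226°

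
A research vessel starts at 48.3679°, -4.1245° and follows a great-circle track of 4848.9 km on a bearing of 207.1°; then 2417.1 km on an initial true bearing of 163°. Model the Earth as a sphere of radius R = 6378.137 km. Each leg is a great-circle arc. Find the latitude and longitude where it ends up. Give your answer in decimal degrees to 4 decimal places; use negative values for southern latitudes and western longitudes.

Apply the spherical direct solution leg by leg, carrying full precision between legs.
Leg 1: from (48.3679°, -4.1245°), δ = 4848.9/6378.137 = 0.760238 rad, θ = 207.1° → φ = 7.7068°, λ = -22.5925°.
Leg 2: from (7.7068°, -22.5925°), δ = 2417.1/6378.137 = 0.378966 rad, θ = 163° → φ = -13.0623°, λ = -16.2172°.

latitude -13.0623°, longitude -16.2172°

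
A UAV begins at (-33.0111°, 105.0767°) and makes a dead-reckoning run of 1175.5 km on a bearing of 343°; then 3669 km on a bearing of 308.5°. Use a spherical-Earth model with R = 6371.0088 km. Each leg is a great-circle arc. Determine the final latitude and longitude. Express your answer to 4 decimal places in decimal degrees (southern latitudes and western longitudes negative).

Apply the spherical direct solution leg by leg, carrying full precision between legs.
Leg 1: from (-33.0111°, 105.0767°), δ = 1175.5/6371.0088 = 0.184508 rad, θ = 343° → φ = -22.8569°, λ = 101.7396°.
Leg 2: from (-22.8569°, 101.7396°), δ = 3669/6371.0088 = 0.575890 rad, θ = 308.5° → φ = -0.7672°, λ = 76.5109°.

latitude -0.7672°, longitude 76.5109°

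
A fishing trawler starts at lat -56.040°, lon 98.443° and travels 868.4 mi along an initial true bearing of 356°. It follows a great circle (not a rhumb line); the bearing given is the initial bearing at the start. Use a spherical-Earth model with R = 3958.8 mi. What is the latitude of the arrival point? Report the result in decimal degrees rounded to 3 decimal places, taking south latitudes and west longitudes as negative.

The arc subtends δ = 868.4/3958.8 = 0.219359 rad at the centre.
With φ₁ = -56.040° = -0.978083 rad and θ = 356° = 6.213372 rad:
sin φ₂ = sin φ₁ cos δ + cos φ₁ sin δ cos θ = (-0.829428)(0.976037) + (0.558614)(0.217604)(0.997564) = -0.688291
φ₂ = asin(-0.688291) = -0.759131 rad = -43.495°.
For the longitude increment, Δλ = atan2( sin θ sin δ cos φ₁, cos δ − sin φ₁ sin φ₂ ) = atan2(-0.008479, 0.405149) = -1.199°.
λ₂ = 98.443° + -1.199° = 97.244°.

latitude -43.495°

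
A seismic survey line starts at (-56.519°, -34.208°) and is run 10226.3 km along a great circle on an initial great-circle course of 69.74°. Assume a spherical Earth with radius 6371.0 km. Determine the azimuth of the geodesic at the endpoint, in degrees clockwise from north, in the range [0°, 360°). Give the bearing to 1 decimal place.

final bearing 32.0°

The arc subtends δ = 10226.3/6371 = 1.605133 rad at the centre.
With φ₁ = -56.519° = -0.986443 rad and θ = 69.74° = 1.217193 rad:
Destination latitude: φ₂ = arcsin( sin φ₁ cos δ + cos φ₁ sin δ cos θ ) = arcsin(0.219550) = 12.683°.
Δλ = atan2( sin θ sin δ cos φ₁ , cos δ − sin φ₁ sin φ₂ ) = atan2(0.517225, 0.148790) = 1.290689 rad = 73.951°.
λ₂ = λ₁ + Δλ = 39.743°.
The forward bearing on arrival equals the back-azimuth from the destination plus 180°.
Back-azimuth from P₂ (12.7°, 39.7°) to P₁ (-56.5°, -34.2°), with Δλ' = λ₁ − λ₂ = -74.0°: atan2( sin Δλ' cos φ₁ , cos φ₂ sin φ₁ − sin φ₂ cos φ₁ cos Δλ' ) = 212.0°.
Final bearing = (212.0° + 180°) mod 360° = 32.0°.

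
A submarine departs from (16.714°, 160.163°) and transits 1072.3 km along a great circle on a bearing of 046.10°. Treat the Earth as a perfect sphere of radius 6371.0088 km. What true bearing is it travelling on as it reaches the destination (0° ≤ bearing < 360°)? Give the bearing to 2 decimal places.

δ = 1072.3/6371.0088 = 0.168309 rad (9.6434°).
With φ₁ = 16.714° = 0.291714 rad and θ = 46.1° = 0.804597 rad:
Destination latitude: φ₂ = arcsin( sin φ₁ cos δ + cos φ₁ sin δ cos θ ) = arcsin(0.394779) = 23.252°.
Then Δλ = atan2(0.115604, 0.872333) = 0.131755 rad, from sin θ sin δ cos φ₁ over cos δ − sin φ₁ sin φ₂.
Hence λ₂ = 160.163° + 7.549° = 167.712°.
The forward bearing on arrival equals the back-azimuth from the destination plus 180°.
Back-azimuth from P₂ (23.25°, 167.71°) to P₁ (16.71°, 160.16°), with Δλ' = λ₁ − λ₂ = -7.55°: atan2( sin Δλ' cos φ₁ , cos φ₂ sin φ₁ − sin φ₂ cos φ₁ cos Δλ' ) = 228.69°.
Final bearing = (228.69° + 180°) mod 360° = 48.69°.

final bearing 48.69°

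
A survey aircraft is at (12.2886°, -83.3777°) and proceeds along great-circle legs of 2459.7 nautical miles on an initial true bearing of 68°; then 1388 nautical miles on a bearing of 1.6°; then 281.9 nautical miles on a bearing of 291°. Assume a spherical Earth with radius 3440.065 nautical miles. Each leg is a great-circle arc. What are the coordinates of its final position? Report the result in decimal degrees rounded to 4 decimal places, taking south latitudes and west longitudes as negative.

latitude 48.2244°, longitude -47.4823°

Apply the spherical direct solution leg by leg, carrying full precision between legs.
Leg 1: from (12.2886°, -83.3777°), δ = 2459.7/3440.065 = 0.715016 rad, θ = 68° → φ = 23.6210°, λ = -41.8121°.
Leg 2: from (23.6210°, -41.8121°), δ = 1388/3440.065 = 0.403481 rad, θ = 1.6° → φ = 46.7270°, λ = -40.8957°.
Leg 3: from (46.7270°, -40.8957°), δ = 281.9/3440.065 = 0.081946 rad, θ = 291° → φ = 48.2244°, λ = -47.4823°.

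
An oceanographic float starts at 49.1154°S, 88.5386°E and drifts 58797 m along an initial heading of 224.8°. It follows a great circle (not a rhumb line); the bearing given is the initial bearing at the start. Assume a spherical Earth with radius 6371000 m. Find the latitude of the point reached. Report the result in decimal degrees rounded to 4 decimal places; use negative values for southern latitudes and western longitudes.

latitude -49.4892°

The arc subtends δ = 58797/6371000 = 0.009229 rad at the centre.
With φ₁ = -49.1154° = -0.857225 rad and θ = 224.8° = 3.923500 rad:
sin φ₂ = sin φ₁ cos δ + cos φ₁ sin δ cos θ = (-0.756029)(0.999957) + (0.654538)(0.009229)(-0.709571) = -0.760283
φ₂ = asin(-0.760283) = -0.863749 rad = -49.4892°.
For the longitude increment, Δλ = atan2( sin θ sin δ cos φ₁, cos δ − sin φ₁ sin φ₂ ) = atan2(-0.004256, 0.425161) = -0.5736°.
λ₂ = λ₁ + Δλ = 87.9650°.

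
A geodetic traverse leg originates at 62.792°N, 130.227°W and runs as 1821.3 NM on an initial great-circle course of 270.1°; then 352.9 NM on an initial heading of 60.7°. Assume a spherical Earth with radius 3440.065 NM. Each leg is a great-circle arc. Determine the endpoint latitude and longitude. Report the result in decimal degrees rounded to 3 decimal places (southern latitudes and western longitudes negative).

latitude 52.755°, longitude -173.794°

Apply the spherical direct solution leg by leg, carrying full precision between legs.
Leg 1: from (62.792°, -130.227°), δ = 1821.3/3440.065 = 0.529438 rad, θ = 270.1° → φ = 50.174°, λ = 177.720°.
Leg 2: from (50.174°, 177.720°), δ = 352.9/3440.065 = 0.102585 rad, θ = 60.7° → φ = 52.755°, λ = -173.794°.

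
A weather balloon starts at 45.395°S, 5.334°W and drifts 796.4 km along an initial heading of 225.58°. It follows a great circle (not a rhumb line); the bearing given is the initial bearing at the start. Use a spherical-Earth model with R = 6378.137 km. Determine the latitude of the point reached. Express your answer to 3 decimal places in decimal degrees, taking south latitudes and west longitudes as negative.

latitude -50.142°

The arc subtends δ = 796.4/6378.137 = 0.124864 rad at the centre.
Converting: φ₁ = -0.792292 rad, θ = 3.937114 rad.
Applying the spherical law of cosines for sides, sin φ₂ = sin φ₁ cos δ + cos φ₁ sin δ cos θ = -0.767632, so φ₂ = -50.142°.
For the longitude increment, Δλ = atan2( sin θ sin δ cos φ₁, cos δ − sin φ₁ sin φ₂ ) = atan2(-0.062462, 0.445688) = -7.978°.
λ₂ = λ₁ + Δλ = -13.312°.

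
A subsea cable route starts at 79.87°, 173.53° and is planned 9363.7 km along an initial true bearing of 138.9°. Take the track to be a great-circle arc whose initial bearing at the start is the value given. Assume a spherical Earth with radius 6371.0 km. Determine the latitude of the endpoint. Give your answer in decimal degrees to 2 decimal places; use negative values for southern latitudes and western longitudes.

Central angle δ = d/R = 1.469738 rad.
Converting: φ₁ = 1.393994 rad, θ = 2.424262 rad.
sin φ₂ = sin φ₁ cos δ + cos φ₁ sin δ cos θ = (0.984411)(0.100887) + (0.175882)(0.994898)(-0.753563) = -0.032548
φ₂ = asin(-0.032548) = -0.032554 rad = -1.87°.
Δλ = atan2( sin θ sin δ cos φ₁ , cos δ − sin φ₁ sin φ₂ ) = atan2(0.115031, 0.132927) = 0.713347 rad = 40.87°.
λ₂ = 173.53° + 40.87° = 214.40°, normalized to (−180°, 180°] → -145.60°.

latitude -1.87°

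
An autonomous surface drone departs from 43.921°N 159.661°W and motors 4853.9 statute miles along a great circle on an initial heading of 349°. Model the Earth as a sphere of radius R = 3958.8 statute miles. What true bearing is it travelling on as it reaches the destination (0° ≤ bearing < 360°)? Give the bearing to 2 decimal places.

δ = 4853.9/3958.8 = 1.226104 rad (70.2506°).
With φ₁ = 43.921° = 0.766566 rad and θ = 349° = 6.091199 rad:
Destination latitude: φ₂ = arcsin( sin φ₁ cos δ + cos φ₁ sin δ cos θ ) = arcsin(0.899868) = 64.141°.
Δλ = atan2( sin θ sin δ cos φ₁ , cos δ − sin φ₁ sin φ₂ ) = atan2(-0.129355, -0.286300) = -2.717230 rad = -155.686°.
λ₂ = -159.661° + -155.686° = -315.347°, normalized to (−180°, 180°] → 44.653°.
The forward bearing on arrival equals the back-azimuth from the destination plus 180°.
Back-azimuth from P₂ (64.14°, 44.65°) to P₁ (43.92°, -159.66°), with Δλ' = λ₁ − λ₂ = -204.31°: atan2( sin Δλ' cos φ₁ , cos φ₂ sin φ₁ − sin φ₂ cos φ₁ cos Δλ' ) = 18.37°.
Final bearing = (18.37° + 180°) mod 360° = 198.37°.

final bearing 198.37°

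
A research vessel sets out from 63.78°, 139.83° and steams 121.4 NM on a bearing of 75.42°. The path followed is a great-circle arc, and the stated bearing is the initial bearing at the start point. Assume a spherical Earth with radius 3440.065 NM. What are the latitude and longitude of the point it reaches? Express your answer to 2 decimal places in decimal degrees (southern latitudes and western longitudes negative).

Angular distance δ = d/R = 121.4 / 3440.065 = 0.035290 rad.
Converting: φ₁ = 1.113171 rad, θ = 1.316327 rad.
sin φ₂ = sin φ₁ cos δ + cos φ₁ sin δ cos θ = (0.897104)(0.999377) + (0.441819)(0.035283)(0.251732) = 0.900470
φ₂ = asin(0.900470) = 1.120848 rad = 64.22°.
For the longitude increment, Δλ = atan2( sin θ sin δ cos φ₁, cos δ − sin φ₁ sin φ₂ ) = atan2(0.015087, 0.191562) = 4.50°.
λ₂ = 139.83° + 4.50° = 144.33°.

latitude 64.22°, longitude 144.33°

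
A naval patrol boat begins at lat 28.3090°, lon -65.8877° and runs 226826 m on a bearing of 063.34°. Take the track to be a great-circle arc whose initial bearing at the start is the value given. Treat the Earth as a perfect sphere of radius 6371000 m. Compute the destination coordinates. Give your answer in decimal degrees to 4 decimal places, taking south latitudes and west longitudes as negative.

δ = 226826/6371000 = 0.035603 rad (2.0399°).
Converting: φ₁ = 0.494085 rad, θ = 1.105492 rad.
Destination latitude: φ₂ = arcsin( sin φ₁ cos δ + cos φ₁ sin δ cos θ ) = arcsin(0.487987) = 29.2084°.
Then Δλ = atan2(0.028007, 0.767950) = 0.036453 rad, from sin θ sin δ cos φ₁ over cos δ − sin φ₁ sin φ₂.
λ₂ = -65.8877° + 2.0886° = -63.7991°.

latitude 29.2084°, longitude -63.7991°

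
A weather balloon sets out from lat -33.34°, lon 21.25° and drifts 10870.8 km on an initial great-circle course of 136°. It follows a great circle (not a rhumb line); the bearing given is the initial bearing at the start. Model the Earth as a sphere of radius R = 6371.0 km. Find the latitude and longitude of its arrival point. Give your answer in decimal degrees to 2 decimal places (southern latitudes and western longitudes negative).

δ = 10870.8/6371 = 1.706294 rad (97.7635°).
Start latitude φ₁ = -0.581893 rad; initial bearing θ = 2.373648 rad.
Applying the spherical law of cosines for sides, sin φ₂ = sin φ₁ cos δ + cos φ₁ sin δ cos θ = -0.521203, so φ₂ = -31.41°.
For the longitude increment, Δλ = atan2( sin θ sin δ cos φ₁, cos δ − sin φ₁ sin φ₂ ) = atan2(0.575015, -0.421540) = 126.24°.
λ₂ = λ₁ + Δλ = 147.49°.

latitude -31.41°, longitude 147.49°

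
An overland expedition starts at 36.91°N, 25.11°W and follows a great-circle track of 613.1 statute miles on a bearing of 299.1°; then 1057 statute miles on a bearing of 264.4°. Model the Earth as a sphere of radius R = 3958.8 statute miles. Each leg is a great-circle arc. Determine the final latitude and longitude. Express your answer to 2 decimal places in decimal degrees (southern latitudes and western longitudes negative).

Apply the spherical direct solution leg by leg, carrying full precision between legs.
Leg 1: from (36.91°, -25.11°), δ = 613.1/3958.8 = 0.154870 rad, θ = 299.1° → φ = 40.80°, λ = -35.37°.
Leg 2: from (40.80°, -35.37°), δ = 1057/3958.8 = 0.267000 rad, θ = 264.4° → φ = 37.64°, λ = -54.73°.

latitude 37.64°, longitude -54.73°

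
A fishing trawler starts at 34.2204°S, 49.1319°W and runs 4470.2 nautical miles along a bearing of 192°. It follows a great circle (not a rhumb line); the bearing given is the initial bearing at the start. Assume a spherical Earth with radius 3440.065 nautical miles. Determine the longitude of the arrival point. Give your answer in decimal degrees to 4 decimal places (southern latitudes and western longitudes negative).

Central angle δ = d/R = 1.299452 rad.
With φ₁ = -34.2204° = -0.597259 rad and θ = 192° = 3.351032 rad:
sin φ₂ = sin φ₁ cos δ + cos φ₁ sin δ cos θ = (-0.562378)(0.268027) + (0.826880)(0.963412)(-0.978148) = -0.929950
φ₂ = asin(-0.929950) = -1.194277 rad = -68.4270°.
For the longitude increment, Δλ = atan2( sin θ sin δ cos φ₁, cos δ − sin φ₁ sin φ₂ ) = atan2(-0.165628, -0.254957) = -146.9910°.
λ₂ = -49.1319° + -146.9910° = -196.1229°, normalized to (−180°, 180°] → 163.8771°.

longitude 163.8771°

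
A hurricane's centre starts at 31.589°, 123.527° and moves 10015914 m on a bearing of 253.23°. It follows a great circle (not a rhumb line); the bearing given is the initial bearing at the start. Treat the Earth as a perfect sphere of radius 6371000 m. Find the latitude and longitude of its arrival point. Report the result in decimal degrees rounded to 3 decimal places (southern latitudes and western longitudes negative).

latitude -14.269°, longitude 42.432°

The arc subtends δ = 10015914/6371000 = 1.572110 rad at the centre.
Start latitude φ₁ = 0.551332 rad; initial bearing θ = 4.419697 rad.
Destination latitude: φ₂ = arcsin( sin φ₁ cos δ + cos φ₁ sin δ cos θ ) = arcsin(-0.246466) = -14.269°.
Δλ = atan2( sin θ sin δ cos φ₁ , cos δ − sin φ₁ sin φ₂ ) = atan2(-0.815599, 0.127791) = -1.415377 rad = -81.095°.
λ₂ = λ₁ + Δλ = 42.432°.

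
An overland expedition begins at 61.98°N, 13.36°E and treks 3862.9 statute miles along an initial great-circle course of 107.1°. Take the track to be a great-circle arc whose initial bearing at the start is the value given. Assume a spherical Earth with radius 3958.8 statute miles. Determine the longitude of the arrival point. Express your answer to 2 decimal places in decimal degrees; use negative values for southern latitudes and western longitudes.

longitude 72.22°

Central angle δ = d/R = 0.975775 rad.
With φ₁ = 61.98° = 1.081755 rad and θ = 107.1° = 1.869248 rad:
Destination latitude: φ₂ = arcsin( sin φ₁ cos δ + cos φ₁ sin δ cos θ ) = arcsin(0.380429) = 22.36°.
Then Δλ = atan2(0.371844, 0.224689) = 1.027252 rad, from sin θ sin δ cos φ₁ over cos δ − sin φ₁ sin φ₂.
λ₂ = λ₁ + Δλ = 72.22°.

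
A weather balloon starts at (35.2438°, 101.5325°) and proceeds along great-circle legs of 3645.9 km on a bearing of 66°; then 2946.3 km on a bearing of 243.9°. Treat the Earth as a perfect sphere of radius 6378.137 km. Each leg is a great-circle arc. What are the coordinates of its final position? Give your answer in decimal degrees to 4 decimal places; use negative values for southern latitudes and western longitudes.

latitude 26.6729°, longitude 116.3591°

Apply the spherical direct solution leg by leg, carrying full precision between legs.
Leg 1: from (35.2438°, 101.5325°), δ = 3645.9/6378.137 = 0.571625 rad, θ = 66° → φ = 41.6846°, λ = 142.9681°.
Leg 2: from (41.6846°, 142.9681°), δ = 2946.3/6378.137 = 0.461937 rad, θ = 243.9° → φ = 26.6729°, λ = 116.3591°.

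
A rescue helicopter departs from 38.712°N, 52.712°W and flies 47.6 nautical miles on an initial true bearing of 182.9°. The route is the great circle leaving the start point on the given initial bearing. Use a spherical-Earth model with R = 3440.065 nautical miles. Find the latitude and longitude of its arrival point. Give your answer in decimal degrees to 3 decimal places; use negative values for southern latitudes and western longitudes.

δ = 47.6/3440.065 = 0.013837 rad (0.7928°).
With φ₁ = 38.712° = 0.675652 rad and θ = 182.9° = 3.192207 rad:
Destination latitude: φ₂ = arcsin( sin φ₁ cos δ + cos φ₁ sin δ cos θ ) = arcsin(0.614563) = 37.920°.
Then Δλ = atan2(-0.000546, 0.615553) = -0.000887 rad, from sin θ sin δ cos φ₁ over cos δ − sin φ₁ sin φ₂.
λ₂ = -52.712° + -0.051° = -52.763°.

latitude 37.920°, longitude -52.763°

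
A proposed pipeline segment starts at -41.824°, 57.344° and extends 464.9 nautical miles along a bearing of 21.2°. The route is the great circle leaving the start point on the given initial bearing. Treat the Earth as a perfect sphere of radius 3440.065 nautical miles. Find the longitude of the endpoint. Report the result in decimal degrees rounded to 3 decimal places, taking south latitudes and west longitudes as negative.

The arc subtends δ = 464.9/3440.065 = 0.135143 rad at the centre.
Converting: φ₁ = -0.729967 rad, θ = 0.370010 rad.
Applying the spherical law of cosines for sides, sin φ₂ = sin φ₁ cos δ + cos φ₁ sin δ cos θ = -0.567158, so φ₂ = -34.552°.
Δλ = atan2( sin θ sin δ cos φ₁ , cos δ − sin φ₁ sin φ₂ ) = atan2(0.036308, 0.612676) = 0.059192 rad = 3.391°.
λ₂ = 57.344° + 3.391° = 60.735°.

longitude 60.735°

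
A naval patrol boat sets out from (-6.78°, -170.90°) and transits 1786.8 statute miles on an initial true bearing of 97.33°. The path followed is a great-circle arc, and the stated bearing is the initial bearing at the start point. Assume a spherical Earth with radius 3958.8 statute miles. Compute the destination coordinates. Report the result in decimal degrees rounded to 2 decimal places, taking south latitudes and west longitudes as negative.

latitude -9.29°, longitude -144.90°

δ = 1786.8/3958.8 = 0.451349 rad (25.8604°).
With φ₁ = -6.78° = -0.118333 rad and θ = 97.33° = 1.698729 rad:
Applying the spherical law of cosines for sides, sin φ₂ = sin φ₁ cos δ + cos φ₁ sin δ cos θ = -0.161495, so φ₂ = -9.29°.
Then Δλ = atan2(0.429590, 0.880794) = 0.453784 rad, from sin θ sin δ cos φ₁ over cos δ − sin φ₁ sin φ₂.
λ₂ = λ₁ + Δλ = -144.90°.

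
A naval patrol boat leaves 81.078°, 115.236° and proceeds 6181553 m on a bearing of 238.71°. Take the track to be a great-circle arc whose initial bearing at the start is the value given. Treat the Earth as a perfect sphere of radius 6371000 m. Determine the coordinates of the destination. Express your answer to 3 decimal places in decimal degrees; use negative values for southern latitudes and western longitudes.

The arc subtends δ = 6181553/6371000 = 0.970264 rad at the centre.
Start latitude φ₁ = 1.415078 rad; initial bearing θ = 4.166275 rad.
Applying the spherical law of cosines for sides, sin φ₂ = sin φ₁ cos δ + cos φ₁ sin δ cos θ = 0.491789, so φ₂ = 29.458°.
Then Δλ = atan2(-0.109343, 0.079243) = -0.943671 rad, from sin θ sin δ cos φ₁ over cos δ − sin φ₁ sin φ₂.
λ₂ = λ₁ + Δλ = 61.168°.

latitude 29.458°, longitude 61.168°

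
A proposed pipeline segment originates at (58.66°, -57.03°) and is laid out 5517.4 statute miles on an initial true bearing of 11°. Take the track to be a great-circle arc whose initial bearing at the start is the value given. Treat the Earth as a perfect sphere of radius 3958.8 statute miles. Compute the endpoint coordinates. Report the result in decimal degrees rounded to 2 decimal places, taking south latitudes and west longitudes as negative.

Central angle δ = d/R = 1.393705 rad.
Start latitude φ₁ = 1.023810 rad; initial bearing θ = 0.191986 rad.
Applying the spherical law of cosines for sides, sin φ₂ = sin φ₁ cos δ + cos φ₁ sin δ cos θ = 0.653038, so φ₂ = 40.77°.
Δλ = atan2( sin θ sin δ cos φ₁ , cos δ − sin φ₁ sin φ₂ ) = atan2(0.097691, -0.381590) = 2.890966 rad = 165.64°.
λ₂ = λ₁ + Δλ = 108.61°.

latitude 40.77°, longitude 108.61°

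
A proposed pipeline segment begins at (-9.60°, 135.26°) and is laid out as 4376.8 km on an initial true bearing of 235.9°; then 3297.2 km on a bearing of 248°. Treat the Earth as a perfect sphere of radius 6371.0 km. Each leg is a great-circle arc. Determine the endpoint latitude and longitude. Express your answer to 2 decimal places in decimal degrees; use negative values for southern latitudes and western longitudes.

latitude -35.41°, longitude 64.25°

Apply the spherical direct solution leg by leg, carrying full precision between legs.
Leg 1: from (-9.60°, 135.26°), δ = 4376.8/6371 = 0.686988 rad, θ = 235.9° → φ = -28.65°, λ = 98.50°.
Leg 2: from (-28.65°, 98.50°), δ = 3297.2/6371 = 0.517533 rad, θ = 248° → φ = -35.41°, λ = 64.25°.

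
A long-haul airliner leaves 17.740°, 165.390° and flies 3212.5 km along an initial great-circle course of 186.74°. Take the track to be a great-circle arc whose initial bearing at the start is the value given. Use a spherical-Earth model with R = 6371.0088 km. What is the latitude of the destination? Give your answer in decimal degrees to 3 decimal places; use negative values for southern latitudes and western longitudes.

latitude -10.965°

δ = 3212.5/6371.0088 = 0.504237 rad (28.8907°).
Start latitude φ₁ = 0.309621 rad; initial bearing θ = 3.259228 rad.
Applying the spherical law of cosines for sides, sin φ₂ = sin φ₁ cos δ + cos φ₁ sin δ cos θ = -0.190209, so φ₂ = -10.965°.
Then Δλ = atan2(-0.054007, 0.933500) = -0.057790 rad, from sin θ sin δ cos φ₁ over cos δ − sin φ₁ sin φ₂.
λ₂ = λ₁ + Δλ = 162.079°.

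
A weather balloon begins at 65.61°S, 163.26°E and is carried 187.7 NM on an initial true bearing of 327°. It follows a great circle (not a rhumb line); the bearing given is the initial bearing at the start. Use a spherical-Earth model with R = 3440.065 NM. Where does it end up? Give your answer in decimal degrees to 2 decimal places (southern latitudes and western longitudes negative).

latitude -62.94°, longitude 159.52°

Angular distance δ = d/R = 187.7 / 3440.065 = 0.054563 rad.
With φ₁ = -65.61° = -1.145111 rad and θ = 327° = 5.707227 rad:
Destination latitude: φ₂ = arcsin( sin φ₁ cos δ + cos φ₁ sin δ cos θ ) = arcsin(-0.890513) = -62.94°.
For the longitude increment, Δλ = atan2( sin θ sin δ cos φ₁, cos δ − sin φ₁ sin φ₂ ) = atan2(-0.012265, 0.187472) = -3.74°.
λ₂ = λ₁ + Δλ = 159.52°.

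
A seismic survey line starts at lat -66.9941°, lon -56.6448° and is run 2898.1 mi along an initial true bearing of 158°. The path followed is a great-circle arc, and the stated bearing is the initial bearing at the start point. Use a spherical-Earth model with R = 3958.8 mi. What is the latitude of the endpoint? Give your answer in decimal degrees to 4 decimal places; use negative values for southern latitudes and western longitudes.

Angular distance δ = d/R = 2898.1 / 3958.8 = 0.732065 rad.
Start latitude φ₁ = -1.169268 rad; initial bearing θ = 2.757620 rad.
Applying the spherical law of cosines for sides, sin φ₂ = sin φ₁ cos δ + cos φ₁ sin δ cos θ = -0.926847, so φ₂ = -67.9485°.
Then Δλ = atan2(0.097859, -0.109334) = 2.411522 rad, from sin θ sin δ cos φ₁ over cos δ − sin φ₁ sin φ₂.
λ₂ = λ₁ + Δλ = 81.5252°.

latitude -67.9485°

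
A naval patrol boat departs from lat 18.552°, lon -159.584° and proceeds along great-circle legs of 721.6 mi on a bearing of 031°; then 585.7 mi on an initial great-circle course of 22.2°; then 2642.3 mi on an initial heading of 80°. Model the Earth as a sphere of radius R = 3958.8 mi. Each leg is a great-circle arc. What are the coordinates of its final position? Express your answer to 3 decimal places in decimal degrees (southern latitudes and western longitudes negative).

latitude 32.718°, longitude -103.210°

Apply the spherical direct solution leg by leg, carrying full precision between legs.
Leg 1: from (18.552°, -159.584°), δ = 721.6/3958.8 = 0.182277 rad, θ = 31° → φ = 27.400°, λ = -153.548°.
Leg 2: from (27.400°, -153.548°), δ = 585.7/3958.8 = 0.147949 rad, θ = 22.2° → φ = 35.194°, λ = -149.640°.
Leg 3: from (35.194°, -149.640°), δ = 2642.3/3958.8 = 0.667450 rad, θ = 80° → φ = 32.718°, λ = -103.210°.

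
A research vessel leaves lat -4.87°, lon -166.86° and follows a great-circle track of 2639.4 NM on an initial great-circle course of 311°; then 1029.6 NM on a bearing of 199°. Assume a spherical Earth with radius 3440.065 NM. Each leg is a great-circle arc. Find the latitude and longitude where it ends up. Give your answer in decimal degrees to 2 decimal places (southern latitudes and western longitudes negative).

latitude 6.82°, longitude 152.87°

Apply the spherical direct solution leg by leg, carrying full precision between legs.
Leg 1: from (-4.87°, -166.86°), δ = 2639.4/3440.065 = 0.767253 rad, θ = 311° → φ = 23.12°, λ = 158.41°.
Leg 2: from (23.12°, 158.41°), δ = 1029.6/3440.065 = 0.299297 rad, θ = 199° → φ = 6.82°, λ = 152.87°.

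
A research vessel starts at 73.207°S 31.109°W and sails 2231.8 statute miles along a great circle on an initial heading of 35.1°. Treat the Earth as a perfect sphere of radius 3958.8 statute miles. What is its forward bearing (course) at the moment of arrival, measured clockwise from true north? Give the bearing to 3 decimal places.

Angular distance δ = d/R = 2231.8 / 3958.8 = 0.563757 rad.
With φ₁ = -73.207° = -1.277703 rad and θ = 35.1° = 0.612611 rad:
sin φ₂ = sin φ₁ cos δ + cos φ₁ sin δ cos θ = (-0.957355)(0.845254) + (0.288915)(0.534365)(0.818150) = -0.682897
φ₂ = asin(-0.682897) = -0.751721 rad = -43.070°.
For the longitude increment, Δλ = atan2( sin θ sin δ cos φ₁, cos δ − sin φ₁ sin φ₂ ) = atan2(0.088773, 0.191479) = 24.873°.
λ₂ = -31.109° + 24.873° = -6.236°.
The forward bearing on arrival equals the back-azimuth from the destination plus 180°.
Back-azimuth from P₂ (-43.070°, -6.236°) to P₁ (-73.207°, -31.109°), with Δλ' = λ₁ − λ₂ = -24.873°: atan2( sin Δλ' cos φ₁ , cos φ₂ sin φ₁ − sin φ₂ cos φ₁ cos Δλ' ) = 193.145°.
Final bearing = (193.145° + 180°) mod 360° = 13.145°.

final bearing 13.145°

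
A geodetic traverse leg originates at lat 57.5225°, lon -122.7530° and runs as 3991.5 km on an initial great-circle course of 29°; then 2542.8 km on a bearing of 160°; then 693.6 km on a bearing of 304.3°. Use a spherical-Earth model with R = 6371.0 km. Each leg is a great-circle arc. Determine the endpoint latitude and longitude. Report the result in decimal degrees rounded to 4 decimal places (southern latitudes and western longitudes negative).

latitude 54.4214°, longitude -29.8548°

Apply the spherical direct solution leg by leg, carrying full precision between legs.
Leg 1: from (57.5225°, -122.7530°), δ = 3991.5/6371 = 0.626511 rad, θ = 29° → φ = 73.4851°, λ = -33.2327°.
Leg 2: from (73.4851°, -33.2327°), δ = 2542.8/6371 = 0.399121 rad, θ = 160° → φ = 51.2227°, λ = -20.9802°.
Leg 3: from (51.2227°, -20.9802°), δ = 693.6/6371 = 0.108868 rad, θ = 304.3° → φ = 54.4214°, λ = -29.8548°.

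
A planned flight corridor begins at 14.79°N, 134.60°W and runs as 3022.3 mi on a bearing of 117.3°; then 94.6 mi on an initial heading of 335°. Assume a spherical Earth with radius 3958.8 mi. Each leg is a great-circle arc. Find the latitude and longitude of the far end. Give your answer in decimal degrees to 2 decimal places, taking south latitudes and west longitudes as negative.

Apply the spherical direct solution leg by leg, carrying full precision between legs.
Leg 1: from (14.79°, -134.60°), δ = 3022.3/3958.8 = 0.763438 rad, θ = 117.3° → φ = -7.02°, λ = -96.35°.
Leg 2: from (-7.02°, -96.35°), δ = 94.6/3958.8 = 0.023896 rad, θ = 335° → φ = -5.78°, λ = -96.94°.

latitude -5.78°, longitude -96.94°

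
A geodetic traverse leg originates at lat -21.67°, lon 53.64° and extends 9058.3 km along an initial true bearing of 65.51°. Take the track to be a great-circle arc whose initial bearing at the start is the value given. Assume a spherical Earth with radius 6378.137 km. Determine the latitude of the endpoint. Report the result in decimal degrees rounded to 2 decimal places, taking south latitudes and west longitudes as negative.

latitude 18.99°

δ = 9058.3/6378.137 = 1.420211 rad (81.3721°).
Converting: φ₁ = -0.378213 rad, θ = 1.143365 rad.
Applying the spherical law of cosines for sides, sin φ₂ = sin φ₁ cos δ + cos φ₁ sin δ cos θ = 0.325483, so φ₂ = 18.99°.
Δλ = atan2( sin θ sin δ cos φ₁ , cos δ − sin φ₁ sin φ₂ ) = atan2(0.836147, 0.270205) = 1.258235 rad = 72.09°.
λ₂ = 53.64° + 72.09° = 125.73°.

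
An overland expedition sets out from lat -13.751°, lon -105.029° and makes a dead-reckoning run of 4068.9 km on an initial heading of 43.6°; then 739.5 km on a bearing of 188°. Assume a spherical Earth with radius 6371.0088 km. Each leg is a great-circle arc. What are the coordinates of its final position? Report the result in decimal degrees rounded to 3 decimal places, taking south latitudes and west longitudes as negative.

latitude 6.620°, longitude -80.981°

Apply the spherical direct solution leg by leg, carrying full precision between legs.
Leg 1: from (-13.751°, -105.029°), δ = 4068.9/6371.0088 = 0.638659 rad, θ = 43.6° → φ = 13.207°, λ = -80.051°.
Leg 2: from (13.207°, -80.051°), δ = 739.5/6371.0088 = 0.116073 rad, θ = 188° → φ = 6.620°, λ = -80.981°.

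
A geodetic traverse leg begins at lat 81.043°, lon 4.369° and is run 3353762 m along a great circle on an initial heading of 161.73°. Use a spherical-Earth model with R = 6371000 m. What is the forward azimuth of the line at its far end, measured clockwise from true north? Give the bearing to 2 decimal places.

final bearing 175.53°

Central angle δ = d/R = 0.526411 rad.
Converting: φ₁ = 1.414467 rad, θ = 2.822721 rad.
sin φ₂ = sin φ₁ cos δ + cos φ₁ sin δ cos θ = (0.987805)(0.864616) + (0.155693)(0.502433)(-0.949590) = 0.779790
φ₂ = asin(0.779790) = 0.894331 rad = 51.241°.
Then Δλ = atan2(0.024523, 0.094335) = 0.254331 rad, from sin θ sin δ cos φ₁ over cos δ − sin φ₁ sin φ₂.
λ₂ = 4.369° + 14.572° = 18.941°.
The forward bearing on arrival equals the back-azimuth from the destination plus 180°.
Back-azimuth from P₂ (51.24°, 18.94°) to P₁ (81.04°, 4.37°), with Δλ' = λ₁ − λ₂ = -14.57°: atan2( sin Δλ' cos φ₁ , cos φ₂ sin φ₁ − sin φ₂ cos φ₁ cos Δλ' ) = 355.53°.
Final bearing = (355.53° + 180°) mod 360° = 175.53°.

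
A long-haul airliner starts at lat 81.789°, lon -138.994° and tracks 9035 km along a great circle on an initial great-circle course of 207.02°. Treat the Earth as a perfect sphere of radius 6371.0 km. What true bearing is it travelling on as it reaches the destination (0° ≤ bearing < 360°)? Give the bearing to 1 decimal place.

Central angle δ = d/R = 1.418145 rad.
Start latitude φ₁ = 1.427487 rad; initial bearing θ = 3.613181 rad.
Applying the spherical law of cosines for sides, sin φ₂ = sin φ₁ cos δ + cos φ₁ sin δ cos θ = 0.024750, so φ₂ = 1.418°.
For the longitude increment, Δλ = atan2( sin θ sin δ cos φ₁, cos δ − sin φ₁ sin φ₂ ) = atan2(-0.064128, 0.127563) = -26.690°.
Hence λ₂ = -138.994° + -26.690° = -165.684°.
The forward bearing on arrival equals the back-azimuth from the destination plus 180°.
Back-azimuth from P₂ (1.4°, -165.7°) to P₁ (81.8°, -139.0°), with Δλ' = λ₁ − λ₂ = 26.7°: atan2( sin Δλ' cos φ₁ , cos φ₂ sin φ₁ − sin φ₂ cos φ₁ cos Δλ' ) = 3.7°.
Final bearing = (3.7° + 180°) mod 360° = 183.7°.

final bearing 183.7°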